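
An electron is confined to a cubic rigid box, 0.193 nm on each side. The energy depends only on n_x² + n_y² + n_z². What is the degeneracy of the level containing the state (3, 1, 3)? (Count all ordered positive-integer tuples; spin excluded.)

The level has n_x² + n_y² + n_z² = 19. The ordered positive-integer solutions are (1, 3, 3), (3, 1, 3), (3, 3, 1).
That gives 3 states.

degeneracy = 3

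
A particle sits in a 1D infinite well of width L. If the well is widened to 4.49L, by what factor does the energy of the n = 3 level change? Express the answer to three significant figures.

E_n ∝ 1/L², so the energy scales by 1/4.49² = 0.0496.

0.0496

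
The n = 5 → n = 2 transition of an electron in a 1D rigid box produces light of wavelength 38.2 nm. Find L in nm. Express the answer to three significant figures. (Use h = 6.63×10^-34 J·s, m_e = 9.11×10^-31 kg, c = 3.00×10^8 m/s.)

L = 0.493 nm

The photon carries ΔE = hc/λ = 6.63×10^-34·3.00×10^8/3.82×10^-8 m = 5.207×10^-18 J.
Since ΔE = (5² − 2²)E_1, E_1 = 2.480×10^-19 J, and L = h/√(8m_eE_1) = 4.93×10^-10 m = 0.493 nm.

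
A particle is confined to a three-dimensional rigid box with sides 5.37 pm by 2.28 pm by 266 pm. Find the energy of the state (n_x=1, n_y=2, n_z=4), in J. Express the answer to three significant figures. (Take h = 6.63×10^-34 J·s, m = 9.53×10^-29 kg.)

E = 4.64×10^-16 J

For a 3D rectangular well E = (h²/8m)·Σ n_i²/L_i² = (6.63×10^-34)²/(8·9.53×10^-29) · [1²/(5.37 pm)² + 2²/(2.28 pm)² + 4²/(266 pm)²].
Evaluating gives E = 4.64×10^-16 J.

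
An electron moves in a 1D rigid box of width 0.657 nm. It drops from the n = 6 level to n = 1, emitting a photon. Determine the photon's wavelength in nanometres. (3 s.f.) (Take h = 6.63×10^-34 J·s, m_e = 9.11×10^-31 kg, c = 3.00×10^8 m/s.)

λ = 40.7 nm

E_1 = h²/(8m_eL²) = 1.397×10^-19 J, so ΔE = (6² − 1²)E_1 = 4.890×10^-18 J.
λ = hc/ΔE = (6.63×10^-34·3.00×10^8)/4.890×10^-18 = 4.07×10^-8 m = 40.7 nm.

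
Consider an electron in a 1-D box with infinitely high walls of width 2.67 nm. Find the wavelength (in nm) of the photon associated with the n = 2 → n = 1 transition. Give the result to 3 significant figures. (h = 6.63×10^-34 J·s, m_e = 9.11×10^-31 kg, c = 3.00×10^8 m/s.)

E_1 = h²/(8m_eL²) = 8.461×10^-21 J, so ΔE = (2² − 1²)E_1 = 2.538×10^-20 J.
λ = hc/ΔE = (6.63×10^-34·3.00×10^8)/2.538×10^-20 = 7.84×10^-6 m = 7.84×10^3 nm.

λ = 7.84×10^3 nm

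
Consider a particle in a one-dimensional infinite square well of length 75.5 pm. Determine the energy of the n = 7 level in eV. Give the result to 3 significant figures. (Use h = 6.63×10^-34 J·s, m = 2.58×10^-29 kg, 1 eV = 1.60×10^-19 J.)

For an infinite well E_n = n²h²/(8mL²), so E_1 = h²/(8mL²) = (6.63×10^-34)²/(8·2.58×10^-29·(7.55×10^-11 m)²) = 3.736×10^-19 J.
Then E_7 = 7²·E_1 = 49·3.736×10^-19 J = 1.831×10^-17 J.
Converting, E_7 = 1.831×10^-17 J / (1.60×10^-19 J/eV) = 114 eV.

E_7 = 114 eV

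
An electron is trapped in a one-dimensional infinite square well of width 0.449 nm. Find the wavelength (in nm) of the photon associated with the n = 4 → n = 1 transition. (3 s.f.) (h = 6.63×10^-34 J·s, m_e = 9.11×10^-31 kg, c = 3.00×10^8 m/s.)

λ = 44.3 nm

E_1 = h²/(8m_eL²) = 2.992×10^-19 J, so ΔE = (4² − 1²)E_1 = 4.488×10^-18 J.
λ = hc/ΔE = (6.63×10^-34·3.00×10^8)/4.488×10^-18 = 4.43×10^-8 m = 44.3 nm.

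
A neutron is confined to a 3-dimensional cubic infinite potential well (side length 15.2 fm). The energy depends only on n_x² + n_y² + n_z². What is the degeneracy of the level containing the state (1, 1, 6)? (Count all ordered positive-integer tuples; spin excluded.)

degeneracy = 9

The level has n_x² + n_y² + n_z² = 38. The ordered positive-integer solutions are (1, 1, 6), (1, 6, 1), (2, 3, 5), (2, 5, 3), (3, 2, 5), (3, 5, 2), (5, 2, 3), (5, 3, 2), (6, 1, 1).
That gives 9 states.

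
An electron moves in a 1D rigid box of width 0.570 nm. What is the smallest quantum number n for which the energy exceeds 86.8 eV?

E_1 = h²/(8m_eL²) = 1.854×10^-19 J = 1.157 eV.
Need n² > 86.8/1.157 = 75.02, i.e. n > 8.661.
The smallest integer satisfying this is n = 9.

n = 9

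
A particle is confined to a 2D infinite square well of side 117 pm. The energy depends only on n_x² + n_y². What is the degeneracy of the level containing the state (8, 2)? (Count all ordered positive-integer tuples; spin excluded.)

degeneracy = 2

The level has n_x² + n_y² = 68. The ordered positive-integer solutions are (2, 8), (8, 2).
That gives 2 states.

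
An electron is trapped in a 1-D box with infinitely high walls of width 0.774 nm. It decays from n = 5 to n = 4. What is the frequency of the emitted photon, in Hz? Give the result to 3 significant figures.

f = 1.37×10^15 Hz

E_1 = h²/(8m_eL²) = 1.006×10^-19 J and ΔE = (5² − 4²)E_1 = 9.054×10^-19 J.
f = ΔE/h = 9.054×10^-19/6.626×10^-34 = 1.37×10^15 Hz.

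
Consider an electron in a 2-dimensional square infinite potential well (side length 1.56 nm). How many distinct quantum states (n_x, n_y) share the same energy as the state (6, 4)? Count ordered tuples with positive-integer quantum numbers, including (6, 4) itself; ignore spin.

The level has n_x² + n_y² = 52. The ordered positive-integer solutions are (4, 6), (6, 4).
That gives 2 states.

degeneracy = 2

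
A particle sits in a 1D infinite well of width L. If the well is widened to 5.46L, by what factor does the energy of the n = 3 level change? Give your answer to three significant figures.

E_n ∝ 1/L², so the energy scales by 1/5.46² = 0.0335.

0.0335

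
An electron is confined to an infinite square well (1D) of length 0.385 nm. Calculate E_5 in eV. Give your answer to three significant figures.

E_5 = 63.4 eV

For an infinite well E_n = n²h²/(8m_eL²), so E_1 = h²/(8m_eL²) = (6.626×10^-34)²/(8·9.109×10^-31·(3.85×10^-10 m)²) = 4.065×10^-19 J.
Then E_5 = 5²·E_1 = 25·4.065×10^-19 J = 1.016×10^-17 J.
Converting, E_5 = 1.016×10^-17 J / (1.602×10^-19 J/eV) = 63.4 eV.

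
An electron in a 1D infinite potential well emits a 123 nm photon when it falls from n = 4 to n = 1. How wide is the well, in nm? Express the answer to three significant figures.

The photon carries ΔE = hc/λ = 6.626×10^-34·2.998×10^8/1.23×10^-7 m = 1.615×10^-18 J.
Since ΔE = (4² − 1²)E_1, E_1 = 1.077×10^-19 J, and L = h/√(8m_eE_1) = 7.48×10^-10 m = 0.748 nm.

L = 0.748 nm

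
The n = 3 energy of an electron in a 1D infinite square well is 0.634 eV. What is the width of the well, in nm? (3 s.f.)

From E_n = n²h²/(8m_eL²), L = n·h/√(8m_eE_n).
E_3 = 0.634 eV = 1.016×10^-19 J, so L = 3·6.626×10^-34/√(8·9.109×10^-31·1.016×10^-19) = 2.31×10^-9 m = 2.31 nm.

L = 2.31 nm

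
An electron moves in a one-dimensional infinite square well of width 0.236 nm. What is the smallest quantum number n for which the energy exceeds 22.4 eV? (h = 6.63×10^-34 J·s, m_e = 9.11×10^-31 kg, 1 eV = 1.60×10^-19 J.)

E_1 = h²/(8m_eL²) = 1.083×10^-18 J = 6.769 eV.
Need n² > 22.4/6.769 = 3.309, i.e. n > 1.819.
The smallest integer satisfying this is n = 2.

n = 2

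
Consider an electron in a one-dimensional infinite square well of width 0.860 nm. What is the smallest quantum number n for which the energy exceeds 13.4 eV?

n = 6

E_1 = h²/(8m_eL²) = 8.146×10^-20 J = 0.5085 eV.
Need n² > 13.4/0.5085 = 26.35, i.e. n > 5.133.
The smallest integer satisfying this is n = 6.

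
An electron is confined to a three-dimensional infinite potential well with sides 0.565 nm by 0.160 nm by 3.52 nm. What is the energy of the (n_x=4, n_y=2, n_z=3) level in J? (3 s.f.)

For a 3D rectangular well E = (h²/8m_e)·Σ n_i²/L_i² = (6.626×10^-34)²/(8·9.109×10^-31) · [4²/(0.565 nm)² + 2²/(0.160 nm)² + 3²/(3.52 nm)²].
Evaluating gives E = 1.25×10^-17 J.

E = 1.25×10^-17 J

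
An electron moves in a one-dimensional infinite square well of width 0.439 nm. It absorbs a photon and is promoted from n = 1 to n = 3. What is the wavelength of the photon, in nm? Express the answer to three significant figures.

E_1 = h²/(8m_eL²) = 3.126×10^-19 J, so ΔE = (3² − 1²)E_1 = 2.501×10^-18 J.
λ = hc/ΔE = (6.626×10^-34·2.998×10^8)/2.501×10^-18 = 7.94×10^-8 m = 79.4 nm.

λ = 79.4 nm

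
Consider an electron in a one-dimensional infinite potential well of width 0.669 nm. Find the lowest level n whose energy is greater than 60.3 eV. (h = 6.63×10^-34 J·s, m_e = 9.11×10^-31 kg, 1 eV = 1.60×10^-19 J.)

n = 9

E_1 = h²/(8m_eL²) = 1.348×10^-19 J = 0.8425 eV.
Need n² > 60.3/0.8425 = 71.57, i.e. n > 8.460.
The smallest integer satisfying this is n = 9.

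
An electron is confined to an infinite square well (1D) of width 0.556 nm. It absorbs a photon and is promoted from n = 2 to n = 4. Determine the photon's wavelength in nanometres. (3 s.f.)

λ = 84.9 nm

E_1 = h²/(8m_eL²) = 1.949×10^-19 J, so ΔE = (4² − 2²)E_1 = 2.339×10^-18 J.
λ = hc/ΔE = (6.626×10^-34·2.998×10^8)/2.339×10^-18 = 8.49×10^-8 m = 84.9 nm.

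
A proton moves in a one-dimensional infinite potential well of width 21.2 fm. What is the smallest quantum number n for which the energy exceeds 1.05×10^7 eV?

E_1 = h²/(8m_pL²) = 7.299×10^-14 J = 4.556×10^5 eV.
Need n² > 1.05×10^7/4.556×10^5 = 23.05, i.e. n > 4.801.
The smallest integer satisfying this is n = 5.

n = 5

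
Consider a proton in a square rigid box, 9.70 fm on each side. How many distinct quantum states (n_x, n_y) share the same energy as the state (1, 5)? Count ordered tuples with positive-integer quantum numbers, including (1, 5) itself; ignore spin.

degeneracy = 2

The level has n_x² + n_y² = 26. The ordered positive-integer solutions are (1, 5), (5, 1).
That gives 2 states.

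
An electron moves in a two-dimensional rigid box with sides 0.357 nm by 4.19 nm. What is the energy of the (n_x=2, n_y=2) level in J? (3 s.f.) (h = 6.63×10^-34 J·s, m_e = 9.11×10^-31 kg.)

E = 1.91×10^-18 J

For a 2D rectangular well E = (h²/8m_e)·Σ n_i²/L_i² = (6.63×10^-34)²/(8·9.11×10^-31) · [2²/(0.357 nm)² + 2²/(4.19 nm)²].
Evaluating gives E = 1.91×10^-18 J.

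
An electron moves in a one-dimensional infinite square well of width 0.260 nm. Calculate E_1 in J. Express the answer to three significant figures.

For an infinite well E_n = n²h²/(8m_eL²), so E_1 = h²/(8m_eL²) = (6.626×10^-34)²/(8·9.109×10^-31·(2.60×10^-10 m)²) = 8.912×10^-19 J.

E_1 = 8.91×10^-19 J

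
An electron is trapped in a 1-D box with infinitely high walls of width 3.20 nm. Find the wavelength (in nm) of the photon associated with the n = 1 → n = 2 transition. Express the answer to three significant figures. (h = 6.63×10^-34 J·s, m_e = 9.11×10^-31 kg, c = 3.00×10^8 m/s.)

E_1 = h²/(8m_eL²) = 5.890×10^-21 J, so ΔE = (2² − 1²)E_1 = 1.767×10^-20 J.
λ = hc/ΔE = (6.63×10^-34·3.00×10^8)/1.767×10^-20 = 1.13×10^-5 m = 1.13×10^4 nm.

λ = 1.13×10^4 nm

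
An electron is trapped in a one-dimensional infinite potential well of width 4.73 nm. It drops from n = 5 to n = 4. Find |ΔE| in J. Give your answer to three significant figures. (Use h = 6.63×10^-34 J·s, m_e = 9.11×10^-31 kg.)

|ΔE| = 2.43×10^-20 J

E_1 = h²/(8m_eL²) = 2.696×10^-21 J.
|ΔE| = |5² − 4²|·E_1 = 9·2.696×10^-21 J = 2.43×10^-20 J.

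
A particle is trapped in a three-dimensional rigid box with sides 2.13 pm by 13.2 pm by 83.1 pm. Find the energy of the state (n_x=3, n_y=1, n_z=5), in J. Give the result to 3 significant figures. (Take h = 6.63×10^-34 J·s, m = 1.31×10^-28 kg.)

For a 3D rectangular well E = (h²/8m)·Σ n_i²/L_i² = (6.63×10^-34)²/(8·1.31×10^-28) · [3²/(2.13 pm)² + 1²/(13.2 pm)² + 5²/(83.1 pm)²].
Evaluating gives E = 8.36×10^-16 J.

E = 8.36×10^-16 J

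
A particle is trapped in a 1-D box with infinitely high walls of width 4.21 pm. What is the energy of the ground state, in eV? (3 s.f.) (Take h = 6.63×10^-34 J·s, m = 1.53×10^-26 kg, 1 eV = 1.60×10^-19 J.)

For an infinite well E_n = n²h²/(8mL²), so E_1 = h²/(8mL²) = (6.63×10^-34)²/(8·1.53×10^-26·(4.21×10^-12 m)²) = 2.026×10^-19 J.
Converting, E_1 = 2.026×10^-19 J / (1.60×10^-19 J/eV) = 1.27 eV.

E_1 = 1.27 eV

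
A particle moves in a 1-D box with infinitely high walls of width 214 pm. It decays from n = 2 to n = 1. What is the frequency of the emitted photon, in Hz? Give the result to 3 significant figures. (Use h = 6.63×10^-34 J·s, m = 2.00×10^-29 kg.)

E_1 = h²/(8mL²) = 5.999×10^-20 J and ΔE = (2² − 1²)E_1 = 1.800×10^-19 J.
f = ΔE/h = 1.800×10^-19/6.63×10^-34 = 2.71×10^14 Hz.

f = 2.71×10^14 Hz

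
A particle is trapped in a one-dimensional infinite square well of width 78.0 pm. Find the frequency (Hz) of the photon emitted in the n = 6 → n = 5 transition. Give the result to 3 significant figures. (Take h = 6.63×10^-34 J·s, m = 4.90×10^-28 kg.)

f = 3.06×10^14 Hz

E_1 = h²/(8mL²) = 1.843×10^-20 J and ΔE = (6² − 5²)E_1 = 2.027×10^-19 J.
f = ΔE/h = 2.027×10^-19/6.63×10^-34 = 3.06×10^14 Hz.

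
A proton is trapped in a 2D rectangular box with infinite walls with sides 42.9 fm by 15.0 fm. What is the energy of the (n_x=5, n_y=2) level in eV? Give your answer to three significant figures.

E = 6.42×10^6 eV

For a 2D rectangular well E = (h²/8m_p)·Σ n_i²/L_i² = (6.626×10^-34)²/(8·1.673×10^-27) · [5²/(42.9 fm)² + 2²/(15.0 fm)²].
Evaluating gives E = 1.029×10^-12 J = 6.42×10^6 eV.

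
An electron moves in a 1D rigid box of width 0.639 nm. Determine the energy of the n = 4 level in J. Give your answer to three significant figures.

E_4 = 2.36×10^-18 J

For an infinite well E_n = n²h²/(8m_eL²), so E_1 = h²/(8m_eL²) = (6.626×10^-34)²/(8·9.109×10^-31·(6.39×10^-10 m)²) = 1.476×10^-19 J.
Then E_4 = 4²·E_1 = 16·1.476×10^-19 J = 2.36×10^-18 J.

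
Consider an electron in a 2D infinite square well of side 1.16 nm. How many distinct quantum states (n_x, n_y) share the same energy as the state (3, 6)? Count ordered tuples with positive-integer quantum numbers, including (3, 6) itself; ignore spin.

degeneracy = 2

The level has n_x² + n_y² = 45. The ordered positive-integer solutions are (3, 6), (6, 3).
That gives 2 states.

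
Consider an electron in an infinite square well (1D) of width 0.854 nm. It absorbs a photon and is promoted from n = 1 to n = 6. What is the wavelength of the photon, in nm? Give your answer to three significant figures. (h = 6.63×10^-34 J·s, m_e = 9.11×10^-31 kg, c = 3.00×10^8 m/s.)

λ = 68.7 nm

E_1 = h²/(8m_eL²) = 8.270×10^-20 J, so ΔE = (6² − 1²)E_1 = 2.894×10^-18 J.
λ = hc/ΔE = (6.63×10^-34·3.00×10^8)/2.894×10^-18 = 6.87×10^-8 m = 68.7 nm.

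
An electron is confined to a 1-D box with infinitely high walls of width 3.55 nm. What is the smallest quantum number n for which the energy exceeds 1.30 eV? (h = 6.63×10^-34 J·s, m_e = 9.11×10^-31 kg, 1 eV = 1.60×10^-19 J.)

E_1 = h²/(8m_eL²) = 4.786×10^-21 J = 0.02991 eV.
Need n² > 1.30/0.02991 = 43.46, i.e. n > 6.592.
The smallest integer satisfying this is n = 7.

n = 7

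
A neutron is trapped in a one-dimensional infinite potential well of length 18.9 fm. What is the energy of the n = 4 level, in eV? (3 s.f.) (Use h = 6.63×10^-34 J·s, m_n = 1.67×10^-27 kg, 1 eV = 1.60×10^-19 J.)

E_4 = 9.21×10^6 eV

For an infinite well E_n = n²h²/(8m_nL²), so E_1 = h²/(8m_nL²) = (6.63×10^-34)²/(8·1.67×10^-27·(1.89×10^-14 m)²) = 9.211×10^-14 J.
Then E_4 = 4²·E_1 = 16·9.211×10^-14 J = 1.474×10^-12 J.
Converting, E_4 = 1.474×10^-12 J / (1.60×10^-19 J/eV) = 9.21×10^6 eV.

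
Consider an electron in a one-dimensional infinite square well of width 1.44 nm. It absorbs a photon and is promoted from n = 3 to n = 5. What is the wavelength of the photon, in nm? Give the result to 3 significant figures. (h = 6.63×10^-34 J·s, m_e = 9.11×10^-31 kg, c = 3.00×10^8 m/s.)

E_1 = h²/(8m_eL²) = 2.909×10^-20 J, so ΔE = (5² − 3²)E_1 = 4.654×10^-19 J.
λ = hc/ΔE = (6.63×10^-34·3.00×10^8)/4.654×10^-19 = 4.27×10^-7 m = 427 nm.

λ = 427 nm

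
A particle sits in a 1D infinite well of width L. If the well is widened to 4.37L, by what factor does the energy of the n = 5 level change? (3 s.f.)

E_n ∝ 1/L², so the energy scales by 1/4.37² = 0.0524.

0.0524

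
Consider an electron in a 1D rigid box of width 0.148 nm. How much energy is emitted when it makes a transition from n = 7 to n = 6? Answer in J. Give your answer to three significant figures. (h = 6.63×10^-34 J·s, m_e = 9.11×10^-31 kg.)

E_1 = h²/(8m_eL²) = 2.754×10^-18 J.
|ΔE| = |7² − 6²|·E_1 = 13·2.754×10^-18 J = 3.58×10^-17 J.

|ΔE| = 3.58×10^-17 J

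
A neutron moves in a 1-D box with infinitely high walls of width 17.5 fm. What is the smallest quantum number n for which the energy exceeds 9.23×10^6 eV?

n = 4

E_1 = h²/(8m_nL²) = 1.070×10^-13 J = 6.679×10^5 eV.
Need n² > 9.23×10^6/6.679×10^5 = 13.82, i.e. n > 3.718.
The smallest integer satisfying this is n = 4.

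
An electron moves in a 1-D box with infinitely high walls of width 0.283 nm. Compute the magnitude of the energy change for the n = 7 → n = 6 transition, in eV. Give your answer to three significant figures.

E_1 = h²/(8m_eL²) = 7.523×10^-19 J.
|ΔE| = |7² − 6²|·E_1 = 13·7.523×10^-19 J = 9.780×10^-18 J = 61.0 eV.

|ΔE| = 61.0 eV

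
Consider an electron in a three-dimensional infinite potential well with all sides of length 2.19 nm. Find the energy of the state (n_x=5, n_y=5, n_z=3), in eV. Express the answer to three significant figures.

For a 3D rectangular well E = (h²/8m_e)·Σ n_i²/L_i² = (6.626×10^-34)²/(8·9.109×10^-31) · [5²/(2.19 nm)² + 5²/(2.19 nm)² + 3²/(2.19 nm)²].
Evaluating gives E = 7.411×10^-19 J = 4.63 eV.

E = 4.63 eV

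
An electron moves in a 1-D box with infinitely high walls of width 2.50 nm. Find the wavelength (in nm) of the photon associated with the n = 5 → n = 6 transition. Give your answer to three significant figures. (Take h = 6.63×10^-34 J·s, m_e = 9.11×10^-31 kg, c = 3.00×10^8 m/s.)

E_1 = h²/(8m_eL²) = 9.650×10^-21 J, so ΔE = (6² − 5²)E_1 = 1.061×10^-19 J.
λ = hc/ΔE = (6.63×10^-34·3.00×10^8)/1.061×10^-19 = 1.87×10^-6 m = 1.87×10^3 nm.

λ = 1.87×10^3 nm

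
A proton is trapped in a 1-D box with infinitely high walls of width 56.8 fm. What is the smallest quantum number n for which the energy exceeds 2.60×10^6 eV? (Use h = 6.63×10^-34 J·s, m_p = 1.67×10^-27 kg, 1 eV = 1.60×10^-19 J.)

n = 7

E_1 = h²/(8m_pL²) = 1.020×10^-14 J = 6.375×10^4 eV.
Need n² > 2.60×10^6/6.375×10^4 = 40.78, i.e. n > 6.386.
The smallest integer satisfying this is n = 7.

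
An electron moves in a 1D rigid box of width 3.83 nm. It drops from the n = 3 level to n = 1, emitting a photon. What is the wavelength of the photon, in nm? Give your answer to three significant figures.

E_1 = h²/(8m_eL²) = 4.107×10^-21 J, so ΔE = (3² − 1²)E_1 = 3.286×10^-20 J.
λ = hc/ΔE = (6.626×10^-34·2.998×10^8)/3.286×10^-20 = 6.05×10^-6 m = 6.05×10^3 nm.

λ = 6.05×10^3 nm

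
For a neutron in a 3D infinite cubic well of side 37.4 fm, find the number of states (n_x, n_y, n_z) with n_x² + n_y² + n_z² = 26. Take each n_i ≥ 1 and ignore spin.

The level has n_x² + n_y² + n_z² = 26. The ordered positive-integer solutions are (1, 3, 4), (1, 4, 3), (3, 1, 4), (3, 4, 1), (4, 1, 3), (4, 3, 1).
That gives 6 states.

degeneracy = 6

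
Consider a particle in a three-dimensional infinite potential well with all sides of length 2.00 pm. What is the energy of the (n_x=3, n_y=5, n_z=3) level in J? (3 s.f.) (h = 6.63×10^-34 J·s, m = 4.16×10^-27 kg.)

For a 3D rectangular well E = (h²/8m)·Σ n_i²/L_i² = (6.63×10^-34)²/(8·4.16×10^-27) · [3²/(2.00 pm)² + 5²/(2.00 pm)² + 3²/(2.00 pm)²].
Evaluating gives E = 1.42×10^-16 J.

E = 1.42×10^-16 J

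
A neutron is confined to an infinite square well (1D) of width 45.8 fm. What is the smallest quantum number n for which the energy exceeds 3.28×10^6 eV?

n = 6

E_1 = h²/(8m_nL²) = 1.562×10^-14 J = 9.750×10^4 eV.
Need n² > 3.28×10^6/9.750×10^4 = 33.64, i.e. n > 5.800.
The smallest integer satisfying this is n = 6.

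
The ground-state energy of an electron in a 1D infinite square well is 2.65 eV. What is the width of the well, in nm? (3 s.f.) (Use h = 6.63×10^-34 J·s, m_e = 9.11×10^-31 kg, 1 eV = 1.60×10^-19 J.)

L = 0.377 nm

From E_n = n²h²/(8m_eL²), L = n·h/√(8m_eE_n).
E_1 = 2.65 eV = 4.240×10^-19 J, so L = 1·6.63×10^-34/√(8·9.11×10^-31·4.240×10^-19) = 3.77×10^-10 m = 0.377 nm.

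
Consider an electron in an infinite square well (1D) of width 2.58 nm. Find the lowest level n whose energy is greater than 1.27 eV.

n = 5

E_1 = h²/(8m_eL²) = 9.051×10^-21 J = 0.05650 eV.
Need n² > 1.27/0.05650 = 22.48, i.e. n > 4.741.
The smallest integer satisfying this is n = 5.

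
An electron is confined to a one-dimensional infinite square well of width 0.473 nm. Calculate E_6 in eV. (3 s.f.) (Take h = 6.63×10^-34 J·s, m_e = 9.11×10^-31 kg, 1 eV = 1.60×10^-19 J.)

For an infinite well E_n = n²h²/(8m_eL²), so E_1 = h²/(8m_eL²) = (6.63×10^-34)²/(8·9.11×10^-31·(4.73×10^-10 m)²) = 2.696×10^-19 J.
Then E_6 = 6²·E_1 = 36·2.696×10^-19 J = 9.706×10^-18 J.
Converting, E_6 = 9.706×10^-18 J / (1.60×10^-19 J/eV) = 60.7 eV.

E_6 = 60.7 eV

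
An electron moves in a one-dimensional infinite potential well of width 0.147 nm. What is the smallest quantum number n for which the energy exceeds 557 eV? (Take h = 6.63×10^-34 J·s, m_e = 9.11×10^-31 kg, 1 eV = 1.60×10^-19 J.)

n = 6

E_1 = h²/(8m_eL²) = 2.791×10^-18 J = 17.44 eV.
Need n² > 557/17.44 = 31.94, i.e. n > 5.652.
The smallest integer satisfying this is n = 6.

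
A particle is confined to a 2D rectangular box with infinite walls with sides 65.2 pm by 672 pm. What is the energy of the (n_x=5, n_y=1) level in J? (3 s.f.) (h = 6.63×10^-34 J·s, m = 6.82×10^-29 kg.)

E = 4.74×10^-18 J

For a 2D rectangular well E = (h²/8m)·Σ n_i²/L_i² = (6.63×10^-34)²/(8·6.82×10^-29) · [5²/(65.2 pm)² + 1²/(672 pm)²].
Evaluating gives E = 4.74×10^-18 J.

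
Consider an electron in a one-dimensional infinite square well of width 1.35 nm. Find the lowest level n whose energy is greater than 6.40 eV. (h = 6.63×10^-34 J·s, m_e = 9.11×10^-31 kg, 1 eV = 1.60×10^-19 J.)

n = 6

E_1 = h²/(8m_eL²) = 3.309×10^-20 J = 0.2068 eV.
Need n² > 6.40/0.2068 = 30.95, i.e. n > 5.563.
The smallest integer satisfying this is n = 6.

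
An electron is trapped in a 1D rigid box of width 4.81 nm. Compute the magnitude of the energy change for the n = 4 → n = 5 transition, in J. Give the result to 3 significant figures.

|ΔE| = 2.34×10^-20 J

E_1 = h²/(8m_eL²) = 2.604×10^-21 J.
|ΔE| = |4² − 5²|·E_1 = 9·2.604×10^-21 J = 2.34×10^-20 J.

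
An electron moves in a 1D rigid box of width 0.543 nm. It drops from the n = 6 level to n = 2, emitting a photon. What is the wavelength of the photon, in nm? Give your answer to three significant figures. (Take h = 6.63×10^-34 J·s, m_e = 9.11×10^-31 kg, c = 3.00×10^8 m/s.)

E_1 = h²/(8m_eL²) = 2.046×10^-19 J, so ΔE = (6² − 2²)E_1 = 6.547×10^-18 J.
λ = hc/ΔE = (6.63×10^-34·3.00×10^8)/6.547×10^-18 = 3.04×10^-8 m = 30.4 nm.

λ = 30.4 nm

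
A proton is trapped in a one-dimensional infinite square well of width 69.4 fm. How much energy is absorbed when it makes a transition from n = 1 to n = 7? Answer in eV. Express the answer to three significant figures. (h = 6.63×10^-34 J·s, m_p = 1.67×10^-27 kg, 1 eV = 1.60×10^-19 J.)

E_1 = h²/(8m_pL²) = 6.831×10^-15 J.
|ΔE| = |1² − 7²|·E_1 = 48·6.831×10^-15 J = 3.279×10^-13 J = 2.05×10^6 eV.

|ΔE| = 2.05×10^6 eV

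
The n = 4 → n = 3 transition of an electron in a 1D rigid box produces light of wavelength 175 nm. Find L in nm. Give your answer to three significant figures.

L = 0.610 nm

The photon carries ΔE = hc/λ = 6.626×10^-34·2.998×10^8/1.75×10^-7 m = 1.135×10^-18 J.
Since ΔE = (4² − 3²)E_1, E_1 = 1.621×10^-19 J, and L = h/√(8m_eE_1) = 6.10×10^-10 m = 0.610 nm.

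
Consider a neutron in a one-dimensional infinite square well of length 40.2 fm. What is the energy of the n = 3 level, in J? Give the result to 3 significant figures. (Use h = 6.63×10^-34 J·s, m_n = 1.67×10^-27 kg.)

For an infinite well E_n = n²h²/(8m_nL²), so E_1 = h²/(8m_nL²) = (6.63×10^-34)²/(8·1.67×10^-27·(4.02×10^-14 m)²) = 2.036×10^-14 J.
Then E_3 = 3²·E_1 = 9·2.036×10^-14 J = 1.83×10^-13 J.

E_3 = 1.83×10^-13 J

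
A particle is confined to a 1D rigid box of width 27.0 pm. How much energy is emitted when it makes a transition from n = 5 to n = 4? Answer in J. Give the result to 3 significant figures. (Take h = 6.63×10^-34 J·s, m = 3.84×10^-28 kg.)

|ΔE| = 1.77×10^-18 J

E_1 = h²/(8mL²) = 1.963×10^-19 J.
|ΔE| = |5² − 4²|·E_1 = 9·1.963×10^-19 J = 1.77×10^-18 J.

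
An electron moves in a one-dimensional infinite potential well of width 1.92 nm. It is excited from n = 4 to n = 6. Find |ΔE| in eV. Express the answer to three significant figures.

E_1 = h²/(8m_eL²) = 1.634×10^-20 J.
|ΔE| = |4² − 6²|·E_1 = 20·1.634×10^-20 J = 3.268×10^-19 J = 2.04 eV.

|ΔE| = 2.04 eV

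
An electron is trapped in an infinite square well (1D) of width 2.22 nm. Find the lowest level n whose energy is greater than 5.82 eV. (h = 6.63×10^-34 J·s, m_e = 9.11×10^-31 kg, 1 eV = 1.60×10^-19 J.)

E_1 = h²/(8m_eL²) = 1.224×10^-20 J = 0.07650 eV.
Need n² > 5.82/0.07650 = 76.08, i.e. n > 8.722.
The smallest integer satisfying this is n = 9.

n = 9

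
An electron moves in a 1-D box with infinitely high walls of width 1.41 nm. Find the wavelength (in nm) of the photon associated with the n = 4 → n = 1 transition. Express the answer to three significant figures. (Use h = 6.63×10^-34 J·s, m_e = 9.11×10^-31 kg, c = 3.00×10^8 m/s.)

λ = 437 nm

E_1 = h²/(8m_eL²) = 3.034×10^-20 J, so ΔE = (4² − 1²)E_1 = 4.551×10^-19 J.
λ = hc/ΔE = (6.63×10^-34·3.00×10^8)/4.551×10^-19 = 4.37×10^-7 m = 437 nm.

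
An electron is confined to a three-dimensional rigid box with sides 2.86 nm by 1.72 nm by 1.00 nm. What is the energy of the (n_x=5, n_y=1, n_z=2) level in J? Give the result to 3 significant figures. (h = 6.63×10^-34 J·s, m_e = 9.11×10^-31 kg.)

E = 4.46×10^-19 J

For a 3D rectangular well E = (h²/8m_e)·Σ n_i²/L_i² = (6.63×10^-34)²/(8·9.11×10^-31) · [5²/(2.86 nm)² + 1²/(1.72 nm)² + 2²/(1.00 nm)²].
Evaluating gives E = 4.46×10^-19 J.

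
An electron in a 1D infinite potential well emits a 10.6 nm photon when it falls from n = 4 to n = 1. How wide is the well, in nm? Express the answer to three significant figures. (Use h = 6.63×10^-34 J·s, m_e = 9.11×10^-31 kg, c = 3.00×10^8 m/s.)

The photon carries ΔE = hc/λ = 6.63×10^-34·3.00×10^8/1.06×10^-8 m = 1.876×10^-17 J.
Since ΔE = (4² − 1²)E_1, E_1 = 1.251×10^-18 J, and L = h/√(8m_eE_1) = 2.20×10^-10 m = 0.220 nm.

L = 0.220 nm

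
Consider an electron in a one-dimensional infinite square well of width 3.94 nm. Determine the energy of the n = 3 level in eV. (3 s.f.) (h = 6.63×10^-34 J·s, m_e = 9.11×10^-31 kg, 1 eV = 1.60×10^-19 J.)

E_3 = 0.219 eV

For an infinite well E_n = n²h²/(8m_eL²), so E_1 = h²/(8m_eL²) = (6.63×10^-34)²/(8·9.11×10^-31·(3.94×10^-9 m)²) = 3.885×10^-21 J.
Then E_3 = 3²·E_1 = 9·3.885×10^-21 J = 3.497×10^-20 J.
Converting, E_3 = 3.497×10^-20 J / (1.60×10^-19 J/eV) = 0.219 eV.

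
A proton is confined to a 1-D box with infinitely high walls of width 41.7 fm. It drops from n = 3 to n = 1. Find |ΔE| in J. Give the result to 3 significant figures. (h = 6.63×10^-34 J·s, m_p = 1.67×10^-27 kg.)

|ΔE| = 1.51×10^-13 J

E_1 = h²/(8m_pL²) = 1.892×10^-14 J.
|ΔE| = |3² − 1²|·E_1 = 8·1.892×10^-14 J = 1.51×10^-13 J.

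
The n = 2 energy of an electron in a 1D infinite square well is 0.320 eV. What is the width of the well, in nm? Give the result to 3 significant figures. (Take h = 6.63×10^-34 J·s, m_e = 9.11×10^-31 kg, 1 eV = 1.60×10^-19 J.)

L = 2.17 nm

From E_n = n²h²/(8m_eL²), L = n·h/√(8m_eE_n).
E_2 = 0.320 eV = 5.120×10^-20 J, so L = 2·6.63×10^-34/√(8·9.11×10^-31·5.120×10^-20) = 2.17×10^-9 m = 2.17 nm.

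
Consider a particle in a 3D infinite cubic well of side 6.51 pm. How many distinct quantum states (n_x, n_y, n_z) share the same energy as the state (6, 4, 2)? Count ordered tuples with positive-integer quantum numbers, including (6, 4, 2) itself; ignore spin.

The level has n_x² + n_y² + n_z² = 56. The ordered positive-integer solutions are (2, 4, 6), (2, 6, 4), (4, 2, 6), (4, 6, 2), (6, 2, 4), (6, 4, 2).
That gives 6 states.

degeneracy = 6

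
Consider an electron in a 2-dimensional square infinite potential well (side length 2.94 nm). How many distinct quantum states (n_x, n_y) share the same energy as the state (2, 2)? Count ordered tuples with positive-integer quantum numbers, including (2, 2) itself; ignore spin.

degeneracy = 1

The level has n_x² + n_y² = 8. The ordered positive-integer solutions are (2, 2).
That gives 1 state.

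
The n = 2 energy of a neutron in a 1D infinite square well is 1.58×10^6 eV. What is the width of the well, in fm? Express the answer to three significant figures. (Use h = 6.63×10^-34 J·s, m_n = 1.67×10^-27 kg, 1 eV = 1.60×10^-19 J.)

From E_n = n²h²/(8m_nL²), L = n·h/√(8m_nE_n).
E_2 = 1.58×10^6 eV = 2.528×10^-13 J, so L = 2·6.63×10^-34/√(8·1.67×10^-27·2.528×10^-13) = 2.28×10^-14 m = 22.8 fm.

L = 22.8 fm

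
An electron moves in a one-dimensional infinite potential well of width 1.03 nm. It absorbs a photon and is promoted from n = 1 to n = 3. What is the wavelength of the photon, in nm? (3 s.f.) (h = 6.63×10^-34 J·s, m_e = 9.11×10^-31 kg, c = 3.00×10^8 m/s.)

λ = 437 nm

E_1 = h²/(8m_eL²) = 5.685×10^-20 J, so ΔE = (3² − 1²)E_1 = 4.548×10^-19 J.
λ = hc/ΔE = (6.63×10^-34·3.00×10^8)/4.548×10^-19 = 4.37×10^-7 m = 437 nm.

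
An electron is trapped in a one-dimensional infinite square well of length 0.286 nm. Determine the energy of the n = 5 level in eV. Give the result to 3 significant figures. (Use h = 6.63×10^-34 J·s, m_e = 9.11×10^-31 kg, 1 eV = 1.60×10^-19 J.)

For an infinite well E_n = n²h²/(8m_eL²), so E_1 = h²/(8m_eL²) = (6.63×10^-34)²/(8·9.11×10^-31·(2.86×10^-10 m)²) = 7.374×10^-19 J.
Then E_5 = 5²·E_1 = 25·7.374×10^-19 J = 1.844×10^-17 J.
Converting, E_5 = 1.844×10^-17 J / (1.60×10^-19 J/eV) = 115 eV.

E_5 = 115 eV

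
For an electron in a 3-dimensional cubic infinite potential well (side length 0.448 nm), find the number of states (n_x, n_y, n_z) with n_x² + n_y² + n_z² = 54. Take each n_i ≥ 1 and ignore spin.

degeneracy = 12

The level has n_x² + n_y² + n_z² = 54. The ordered positive-integer solutions are (1, 2, 7), (1, 7, 2), (2, 1, 7), (2, 5, 5), (2, 7, 1), (3, 3, 6), (3, 6, 3), (5, 2, 5), (5, 5, 2), (6, 3, 3), (7, 1, 2), (7, 2, 1).
That gives 12 states.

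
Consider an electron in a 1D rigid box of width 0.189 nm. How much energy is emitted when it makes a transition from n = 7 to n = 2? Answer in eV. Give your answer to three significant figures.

|ΔE| = 474 eV

E_1 = h²/(8m_eL²) = 1.687×10^-18 J.
|ΔE| = |7² − 2²|·E_1 = 45·1.687×10^-18 J = 7.591×10^-17 J = 474 eV.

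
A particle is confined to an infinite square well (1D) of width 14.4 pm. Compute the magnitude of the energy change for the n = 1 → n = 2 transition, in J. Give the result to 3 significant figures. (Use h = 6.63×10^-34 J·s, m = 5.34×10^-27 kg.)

E_1 = h²/(8mL²) = 4.962×10^-20 J.
|ΔE| = |1² − 2²|·E_1 = 3·4.962×10^-20 J = 1.49×10^-19 J.

|ΔE| = 1.49×10^-19 J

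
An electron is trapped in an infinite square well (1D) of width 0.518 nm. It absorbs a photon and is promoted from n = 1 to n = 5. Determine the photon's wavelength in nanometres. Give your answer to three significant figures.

λ = 36.9 nm

E_1 = h²/(8m_eL²) = 2.245×10^-19 J, so ΔE = (5² − 1²)E_1 = 5.388×10^-18 J.
λ = hc/ΔE = (6.626×10^-34·2.998×10^8)/5.388×10^-18 = 3.69×10^-8 m = 36.9 nm.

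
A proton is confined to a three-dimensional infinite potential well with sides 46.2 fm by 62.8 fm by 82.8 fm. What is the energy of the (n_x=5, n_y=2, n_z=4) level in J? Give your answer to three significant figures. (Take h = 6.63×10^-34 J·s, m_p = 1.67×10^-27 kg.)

For a 3D rectangular well E = (h²/8m_p)·Σ n_i²/L_i² = (6.63×10^-34)²/(8·1.67×10^-27) · [5²/(46.2 fm)² + 2²/(62.8 fm)² + 4²/(82.8 fm)²].
Evaluating gives E = 4.96×10^-13 J.

E = 4.96×10^-13 J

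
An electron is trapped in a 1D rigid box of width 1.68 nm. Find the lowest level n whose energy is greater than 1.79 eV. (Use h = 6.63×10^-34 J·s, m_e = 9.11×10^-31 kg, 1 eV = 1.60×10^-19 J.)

E_1 = h²/(8m_eL²) = 2.137×10^-20 J = 0.1336 eV.
Need n² > 1.79/0.1336 = 13.40, i.e. n > 3.661.
The smallest integer satisfying this is n = 4.

n = 4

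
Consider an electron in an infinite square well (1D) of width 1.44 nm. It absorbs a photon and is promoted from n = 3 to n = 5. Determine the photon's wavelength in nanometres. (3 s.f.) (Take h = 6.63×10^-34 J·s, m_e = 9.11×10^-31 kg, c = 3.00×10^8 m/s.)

E_1 = h²/(8m_eL²) = 2.909×10^-20 J, so ΔE = (5² − 3²)E_1 = 4.654×10^-19 J.
λ = hc/ΔE = (6.63×10^-34·3.00×10^8)/4.654×10^-19 = 4.27×10^-7 m = 427 nm.

λ = 427 nm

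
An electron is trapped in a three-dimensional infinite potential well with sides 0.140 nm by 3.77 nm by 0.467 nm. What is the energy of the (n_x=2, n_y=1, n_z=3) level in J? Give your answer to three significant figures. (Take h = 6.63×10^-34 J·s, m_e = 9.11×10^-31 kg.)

For a 3D rectangular well E = (h²/8m_e)·Σ n_i²/L_i² = (6.63×10^-34)²/(8·9.11×10^-31) · [2²/(0.140 nm)² + 1²/(3.77 nm)² + 3²/(0.467 nm)²].
Evaluating gives E = 1.48×10^-17 J.

E = 1.48×10^-17 J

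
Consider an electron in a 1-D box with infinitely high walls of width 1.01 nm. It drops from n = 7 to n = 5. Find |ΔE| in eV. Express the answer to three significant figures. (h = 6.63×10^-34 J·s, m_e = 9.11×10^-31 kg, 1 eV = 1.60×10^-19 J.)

E_1 = h²/(8m_eL²) = 5.913×10^-20 J.
|ΔE| = |7² − 5²|·E_1 = 24·5.913×10^-20 J = 1.419×10^-18 J = 8.87 eV.

|ΔE| = 8.87 eV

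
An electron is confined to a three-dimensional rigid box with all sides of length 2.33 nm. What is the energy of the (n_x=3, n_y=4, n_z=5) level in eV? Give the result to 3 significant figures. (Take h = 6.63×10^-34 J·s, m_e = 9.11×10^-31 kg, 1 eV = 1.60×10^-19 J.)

For a 3D rectangular well E = (h²/8m_e)·Σ n_i²/L_i² = (6.63×10^-34)²/(8·9.11×10^-31) · [3²/(2.33 nm)² + 4²/(2.33 nm)² + 5²/(2.33 nm)²].
Evaluating gives E = 5.555×10^-19 J = 3.47 eV.

E = 3.47 eV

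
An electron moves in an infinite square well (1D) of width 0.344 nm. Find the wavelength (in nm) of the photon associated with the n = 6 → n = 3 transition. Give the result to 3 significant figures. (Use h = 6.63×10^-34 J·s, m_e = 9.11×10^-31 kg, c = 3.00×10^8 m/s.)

λ = 14.5 nm

E_1 = h²/(8m_eL²) = 5.097×10^-19 J, so ΔE = (6² − 3²)E_1 = 1.376×10^-17 J.
λ = hc/ΔE = (6.63×10^-34·3.00×10^8)/1.376×10^-17 = 1.45×10^-8 m = 14.5 nm.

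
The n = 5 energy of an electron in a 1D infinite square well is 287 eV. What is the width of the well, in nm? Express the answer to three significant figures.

L = 0.181 nm

From E_n = n²h²/(8m_eL²), L = n·h/√(8m_eE_n).
E_5 = 287 eV = 4.598×10^-17 J, so L = 5·6.626×10^-34/√(8·9.109×10^-31·4.598×10^-17) = 1.81×10^-10 m = 0.181 nm.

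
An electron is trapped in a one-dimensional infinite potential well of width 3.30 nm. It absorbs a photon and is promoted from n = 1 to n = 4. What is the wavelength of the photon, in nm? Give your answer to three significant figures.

λ = 2.39×10^3 nm

E_1 = h²/(8m_eL²) = 5.532×10^-21 J, so ΔE = (4² − 1²)E_1 = 8.298×10^-20 J.
λ = hc/ΔE = (6.626×10^-34·2.998×10^8)/8.298×10^-20 = 2.39×10^-6 m = 2.39×10^3 nm.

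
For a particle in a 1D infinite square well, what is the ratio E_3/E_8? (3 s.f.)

E_n ∝ n², so E_3/E_8 = 3²/8² = 9/64 = 0.141.

0.141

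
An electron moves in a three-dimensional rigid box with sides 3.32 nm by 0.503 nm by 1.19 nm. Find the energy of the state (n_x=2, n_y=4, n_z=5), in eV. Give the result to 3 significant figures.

For a 3D rectangular well E = (h²/8m_e)·Σ n_i²/L_i² = (6.626×10^-34)²/(8·9.109×10^-31) · [2²/(3.32 nm)² + 4²/(0.503 nm)² + 5²/(1.19 nm)²].
Evaluating gives E = 4.895×10^-18 J = 30.6 eV.

E = 30.6 eV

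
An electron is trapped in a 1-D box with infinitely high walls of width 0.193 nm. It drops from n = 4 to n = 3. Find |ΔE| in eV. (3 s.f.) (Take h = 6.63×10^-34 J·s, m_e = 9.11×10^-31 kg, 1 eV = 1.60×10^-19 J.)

E_1 = h²/(8m_eL²) = 1.619×10^-18 J.
|ΔE| = |4² − 3²|·E_1 = 7·1.619×10^-18 J = 1.133×10^-17 J = 70.8 eV.

|ΔE| = 70.8 eV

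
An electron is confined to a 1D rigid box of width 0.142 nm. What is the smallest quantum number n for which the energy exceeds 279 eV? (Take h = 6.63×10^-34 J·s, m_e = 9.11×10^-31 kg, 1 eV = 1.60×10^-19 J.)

n = 4

E_1 = h²/(8m_eL²) = 2.991×10^-18 J = 18.69 eV.
Need n² > 279/18.69 = 14.93, i.e. n > 3.864.
The smallest integer satisfying this is n = 4.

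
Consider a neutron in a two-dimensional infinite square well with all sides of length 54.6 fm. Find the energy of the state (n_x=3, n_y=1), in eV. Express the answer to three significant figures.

For a 2D rectangular well E = (h²/8m_n)·Σ n_i²/L_i² = (6.626×10^-34)²/(8·1.675×10^-27) · [3²/(54.6 fm)² + 1²/(54.6 fm)²].
Evaluating gives E = 1.099×10^-13 J = 6.86×10^5 eV.

E = 6.86×10^5 eV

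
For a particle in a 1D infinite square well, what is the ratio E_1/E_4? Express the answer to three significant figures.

0.0625

E_n ∝ n², so E_1/E_4 = 1²/4² = 1/16 = 0.0625.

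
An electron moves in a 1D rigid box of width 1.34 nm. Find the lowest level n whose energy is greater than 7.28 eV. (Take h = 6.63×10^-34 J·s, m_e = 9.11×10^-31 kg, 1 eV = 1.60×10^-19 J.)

n = 6

E_1 = h²/(8m_eL²) = 3.359×10^-20 J = 0.2099 eV.
Need n² > 7.28/0.2099 = 34.68, i.e. n > 5.889.
The smallest integer satisfying this is n = 6.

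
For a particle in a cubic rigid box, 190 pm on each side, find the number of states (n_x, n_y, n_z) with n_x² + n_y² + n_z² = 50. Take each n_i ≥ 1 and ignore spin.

The level has n_x² + n_y² + n_z² = 50. The ordered positive-integer solutions are (3, 4, 5), (3, 5, 4), (4, 3, 5), (4, 5, 3), (5, 3, 4), (5, 4, 3).
That gives 6 states.

degeneracy = 6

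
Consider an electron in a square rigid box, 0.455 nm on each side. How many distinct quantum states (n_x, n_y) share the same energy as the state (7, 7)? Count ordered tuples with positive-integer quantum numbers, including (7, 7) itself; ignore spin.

degeneracy = 1

The level has n_x² + n_y² = 98. The ordered positive-integer solutions are (7, 7).
That gives 1 state.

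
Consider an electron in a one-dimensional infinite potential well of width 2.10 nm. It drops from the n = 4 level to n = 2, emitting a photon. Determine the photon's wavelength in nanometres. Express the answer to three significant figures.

E_1 = h²/(8m_eL²) = 1.366×10^-20 J, so ΔE = (4² − 2²)E_1 = 1.639×10^-19 J.
λ = hc/ΔE = (6.626×10^-34·2.998×10^8)/1.639×10^-19 = 1.21×10^-6 m = 1.21×10^3 nm.

λ = 1.21×10^3 nm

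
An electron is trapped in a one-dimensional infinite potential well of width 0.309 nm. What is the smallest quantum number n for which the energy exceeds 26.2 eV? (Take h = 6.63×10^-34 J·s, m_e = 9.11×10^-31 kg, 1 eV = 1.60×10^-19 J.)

n = 3

E_1 = h²/(8m_eL²) = 6.317×10^-19 J = 3.948 eV.
Need n² > 26.2/3.948 = 6.636, i.e. n > 2.576.
The smallest integer satisfying this is n = 3.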